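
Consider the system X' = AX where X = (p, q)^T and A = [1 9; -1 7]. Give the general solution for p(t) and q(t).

p(t) = -3C_1e^(4t) - 3C_2te^(4t) + C_2e^(4t), q(t) = -C_1e^(4t) - C_2te^(4t)

Coefficient matrix A = [[1, 9], [-1, 7]].
Characteristic polynomial det(A - λI) = λ^2 - 8λ + 16 = 0.
Single eigenvalue λ = 4 with algebraic multiplicity 2.
Eigenvector v = (-3,-1); generalized eigenvector w with (A-λI)w=v is (1,0).
General solution: e^(4t)[C_1·v + C_2·(t·v + w)].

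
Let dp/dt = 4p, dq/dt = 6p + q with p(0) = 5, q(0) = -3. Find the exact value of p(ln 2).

A = [[4,0],[6,1]]; eigenvalues λ = 1, 4.
Eigenvectors: (0,1) for λ=1, (-1,-2) for λ=4.
From the initial condition, c_1 = -13, c_2 = -5.
p(ln 2) = (-13)(2^1)(0) + (-5)(2^4)(-1) = 80.

80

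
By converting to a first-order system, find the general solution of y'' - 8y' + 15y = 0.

y(t) = C_1e^(3t) + C_2e^(5t)

Let x_1 = y, x_2 = y'. Then x_1' = x_2 and x_2' = -15x_1 + 8x_2.
A = [[0,1],[-15,8]]; det(A-λI) = λ^2 - 8λ + 15.
Eigenvalues λ = 3, 5 with eigenvectors (1,3), (1,5).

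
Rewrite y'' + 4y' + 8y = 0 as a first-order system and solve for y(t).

Let x_1 = y, x_2 = y'. Then x_1' = x_2 and x_2' = -8x_1 - 4x_2.
A = [[0,1],[-8,-4]]; det(A-λI) = λ^2 + 4λ + 8.
Eigenvalues λ = -2 ± 2i.

y(t) = C_1e^(-2t)cos(2t) + C_2e^(-2t)sin(2t)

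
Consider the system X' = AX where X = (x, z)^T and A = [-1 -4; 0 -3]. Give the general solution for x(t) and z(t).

Coefficient matrix A = [[-1, -4], [0, -3]].
Characteristic polynomial det(A - λI) = λ^2 + 4λ + 3 = 0.
Eigenvalues λ = -3, -1.
For λ=-3: (A-λI) row 1 is [2, -4], so an eigenvector is (-2, -1).
For λ=-1: (A-λI) row 1 is [0, -4], so an eigenvector is (-1, 0).
General solution: c_1e^(-3t)(-2,-1) + c_2e^(-t)(-1,0).

x(t) = -2c_1e^(-3t) - c_2e^(-t), z(t) = -c_1e^(-3t)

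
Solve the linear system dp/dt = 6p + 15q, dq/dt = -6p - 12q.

Coefficient matrix A = [[6, 15], [-6, -12]].
Characteristic polynomial det(A - λI) = λ^2 + 6λ + 18 = 0.
Eigenvalues λ = -3 ± 3i (complex conjugate pair).
For λ=-3+3i: an eigenvector is (-2,1) - i(-1,1) = (-2 + i, 1 - i).
A real fundamental pair from Re and Im of e^((-3+3i)t)v: X_1 = e^(-3t)(cos(3t)·(-2,1) + sin(3t)·(-1,1)), X_2 = e^(-3t)(sin(3t)·(-2,1) - cos(3t)·(-1,1)).
General solution: C_1X_1 + C_2X_2.

p(t) = -C_1e^(-3t)sin(3t) - 2C_1e^(-3t)cos(3t) - 2C_2e^(-3t)sin(3t) + C_2e^(-3t)cos(3t), q(t) = C_1e^(-3t)sin(3t) + C_1e^(-3t)cos(3t) + C_2e^(-3t)sin(3t) - C_2e^(-3t)cos(3t)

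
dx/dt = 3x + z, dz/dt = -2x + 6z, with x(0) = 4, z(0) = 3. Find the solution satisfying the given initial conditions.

Coefficient matrix A = [[3, 1], [-2, 6]].
Characteristic polynomial det(A - λI) = λ^2 - 9λ + 20 = 0.
Eigenvalues λ = 4, 5.
For λ=4: (A-λI) row 1 is [-1, 1], so an eigenvector is (-1, -1).
For λ=5: (A-λI) row 1 is [-2, 1], so an eigenvector is (1, 2).
General solution: K_1e^(4t)(-1,-1) + K_2e^(5t)(1,2).
Applying x(0)=4, z(0)=3 gives K_1=-5, K_2=-1.

x(t) = -e^(5t) + 5e^(4t), z(t) = -2e^(5t) + 5e^(4t)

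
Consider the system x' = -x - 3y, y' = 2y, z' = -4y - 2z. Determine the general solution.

Coefficient matrix A = [[-1, -3, 0], [0, 2, 0], [0, -4, -2]].
det(A - λI) = 0 gives eigenvalues λ = -1, 2, -2.
For λ=-1: eigenvector (1,0,0).
For λ=2: eigenvector (-1,1,-1).
For λ=-2: eigenvector (0,0,1).
General solution: K_1e^(-t)(1,0,0) + K_2e^(2t)(-1,1,-1) + K_3e^(-2t)(0,0,1).

x(t) = K_1e^(-t) - K_2e^(2t), y(t) = K_2e^(2t), z(t) = -K_2e^(2t) + K_3e^(-2t)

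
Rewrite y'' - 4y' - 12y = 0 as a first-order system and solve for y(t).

y(t) = C_1e^(-2t) + C_2e^(6t)

Let x_1 = y, x_2 = y'. Then x_1' = x_2 and x_2' = 12x_1 + 4x_2.
A = [[0,1],[12,4]]; det(A-λI) = λ^2 - 4λ - 12.
Eigenvalues λ = -2, 6 with eigenvectors (1,-2), (1,6).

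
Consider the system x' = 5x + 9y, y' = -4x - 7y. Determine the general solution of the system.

Coefficient matrix A = [[5, 9], [-4, -7]].
Characteristic polynomial det(A - λI) = λ^2 + 2λ + 1 = 0.
Single eigenvalue λ = -1 with algebraic multiplicity 2.
Eigenvector v = (3,-2); generalized eigenvector w with (A-λI)w=v is (2,-1).
General solution: e^(-t)[C_1·v + C_2·(t·v + w)].

x(t) = 3C_1e^(-t) + 3C_2te^(-t) + 2C_2e^(-t), y(t) = -2C_1e^(-t) - 2C_2te^(-t) - C_2e^(-t)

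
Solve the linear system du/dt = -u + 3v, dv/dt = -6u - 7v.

u(t) = -c_1e^(-4t)cos(3t) - c_2e^(-4t)sin(3t), v(t) = c_1e^(-4t)sin(3t) + c_1e^(-4t)cos(3t) + c_2e^(-4t)sin(3t) - c_2e^(-4t)cos(3t)

Coefficient matrix A = [[-1, 3], [-6, -7]].
Characteristic polynomial det(A - λI) = λ^2 + 8λ + 25 = 0.
Eigenvalues λ = -4 ± 3i (complex conjugate pair).
For λ=-4+3i: an eigenvector is (-1,1) - i(0,1) = (-1, 1 - i).
A real fundamental pair from Re and Im of e^((-4+3i)t)v: X_1 = e^(-4t)(cos(3t)·(-1,1) + sin(3t)·(0,1)), X_2 = e^(-4t)(sin(3t)·(-1,1) - cos(3t)·(0,1)).
General solution: c_1X_1 + c_2X_2.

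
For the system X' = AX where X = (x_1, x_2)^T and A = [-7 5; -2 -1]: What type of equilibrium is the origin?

A = [[-7,5],[-2,-1]]; det(A-λI) = λ^2 + 8λ + 17.
λ = -4 ± i: negative real part.

stable spiral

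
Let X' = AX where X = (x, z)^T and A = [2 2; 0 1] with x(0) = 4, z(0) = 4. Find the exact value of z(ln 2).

A = [[2,2],[0,1]]; eigenvalues λ = 2, 1.
Eigenvectors: (1,0) for λ=2, (-2,1) for λ=1.
From the initial condition, c_1 = 12, c_2 = 4.
z(ln 2) = (12)(2^2)(0) + (4)(2^1)(1) = 8.

8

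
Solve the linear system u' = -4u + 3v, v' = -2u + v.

u(t) = -C_1e^(-t) - 3C_2e^(-2t), v(t) = -C_1e^(-t) - 2C_2e^(-2t)

Coefficient matrix A = [[-4, 3], [-2, 1]].
Characteristic polynomial det(A - λI) = λ^2 + 3λ + 2 = 0.
Eigenvalues λ = -1, -2.
For λ=-1: (A-λI) row 1 is [-3, 3], so an eigenvector is (-1, -1).
For λ=-2: (A-λI) row 1 is [-2, 3], so an eigenvector is (-3, -2).
General solution: C_1e^(-t)(-1,-1) + C_2e^(-2t)(-3,-2).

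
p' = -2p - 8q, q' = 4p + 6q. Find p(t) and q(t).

Coefficient matrix A = [[-2, -8], [4, 6]].
Characteristic polynomial det(A - λI) = λ^2 - 4λ + 20 = 0.
Eigenvalues λ = 2 ± 4i (complex conjugate pair).
For λ=2+4i: an eigenvector is (1,0) - i(-1,1) = (1 + i, 0 - i).
A real fundamental pair from Re and Im of e^((2+4i)t)v: X_1 = e^(2t)(cos(4t)·(1,0) + sin(4t)·(-1,1)), X_2 = e^(2t)(sin(4t)·(1,0) - cos(4t)·(-1,1)).
General solution: C_1X_1 + C_2X_2.

p(t) = -C_1e^(2t)sin(4t) + C_1e^(2t)cos(4t) + C_2e^(2t)sin(4t) + C_2e^(2t)cos(4t), q(t) = C_1e^(2t)sin(4t) - C_2e^(2t)cos(4t)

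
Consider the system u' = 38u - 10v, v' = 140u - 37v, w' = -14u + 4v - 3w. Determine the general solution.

Coefficient matrix A = [[38, -10, 0], [140, -37, 0], [-14, 4, -3]].
det(A - λI) = 0 gives eigenvalues λ = -2, 3, -3.
For λ=-2: eigenvector (1,4,2).
For λ=3: eigenvector (-2,-7,0).
For λ=-3: eigenvector (0,0,1).
General solution: c_1e^(-2t)(1,4,2) + c_2e^(3t)(-2,-7,0) + c_3e^(-3t)(0,0,1).

u(t) = c_1e^(-2t) - 2c_2e^(3t), v(t) = 4c_1e^(-2t) - 7c_2e^(3t), w(t) = 2c_1e^(-2t) + c_3e^(-3t)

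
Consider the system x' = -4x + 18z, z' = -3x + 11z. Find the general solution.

Coefficient matrix A = [[-4, 18], [-3, 11]].
Characteristic polynomial det(A - λI) = λ^2 - 7λ + 10 = 0.
Eigenvalues λ = 5, 2.
For λ=5: (A-λI) row 1 is [-9, 18], so an eigenvector is (-2, -1).
For λ=2: (A-λI) row 1 is [-6, 18], so an eigenvector is (-3, -1).
General solution: c_1e^(5t)(-2,-1) + c_2e^(2t)(-3,-1).

x(t) = -2c_1e^(5t) - 3c_2e^(2t), z(t) = -c_1e^(5t) - c_2e^(2t)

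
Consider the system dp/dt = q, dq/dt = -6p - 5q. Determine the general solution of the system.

p(t) = -c_1e^(-2t) + c_2e^(-3t), q(t) = 2c_1e^(-2t) - 3c_2e^(-3t)

Coefficient matrix A = [[0, 1], [-6, -5]].
Characteristic polynomial det(A - λI) = λ^2 + 5λ + 6 = 0.
Eigenvalues λ = -2, -3.
For λ=-2: (A-λI) row 1 is [2, 1], so an eigenvector is (-1, 2).
For λ=-3: (A-λI) row 1 is [3, 1], so an eigenvector is (1, -3).
General solution: c_1e^(-2t)(-1,2) + c_2e^(-3t)(1,-3).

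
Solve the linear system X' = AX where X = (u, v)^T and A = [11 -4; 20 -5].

u(t) = K_1e^(3t)sin(4t) - K_2e^(3t)cos(4t), v(t) = 2K_1e^(3t)sin(4t) - K_1e^(3t)cos(4t) - K_2e^(3t)sin(4t) - 2K_2e^(3t)cos(4t)

Coefficient matrix A = [[11, -4], [20, -5]].
Characteristic polynomial det(A - λI) = λ^2 - 6λ + 25 = 0.
Eigenvalues λ = 3 ± 4i (complex conjugate pair).
For λ=3+4i: an eigenvector is (0,-1) - i(1,2) = (0 - i, -1 - 2i).
A real fundamental pair from Re and Im of e^((3+4i)t)v: X_1 = e^(3t)(cos(4t)·(0,-1) + sin(4t)·(1,2)), X_2 = e^(3t)(sin(4t)·(0,-1) - cos(4t)·(1,2)).
General solution: K_1X_1 + K_2X_2.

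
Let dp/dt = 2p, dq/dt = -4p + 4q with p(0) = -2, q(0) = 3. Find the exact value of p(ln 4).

A = [[2,0],[-4,4]]; eigenvalues λ = 2, 4.
Eigenvectors: (1,2) for λ=2, (0,1) for λ=4.
From the initial condition, c_1 = -2, c_2 = 7.
p(ln 4) = (-2)(4^2)(1) + (7)(4^4)(0) = -32.

-32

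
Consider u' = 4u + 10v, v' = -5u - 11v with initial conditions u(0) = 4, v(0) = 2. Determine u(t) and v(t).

u(t) = 12e^(-t) - 8e^(-6t), v(t) = -6e^(-t) + 8e^(-6t)

Coefficient matrix A = [[4, 10], [-5, -11]].
Characteristic polynomial det(A - λI) = λ^2 + 7λ + 6 = 0.
Eigenvalues λ = -1, -6.
For λ=-1: (A-λI) row 1 is [5, 10], so an eigenvector is (-2, 1).
For λ=-6: (A-λI) row 1 is [10, 10], so an eigenvector is (1, -1).
General solution: C_1e^(-t)(-2,1) + C_2e^(-6t)(1,-1).
Applying u(0)=4, v(0)=2 gives C_1=-6, C_2=-8.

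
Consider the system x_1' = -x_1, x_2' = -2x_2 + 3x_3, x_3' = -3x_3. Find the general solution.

x_1(t) = c_1e^(-t), x_2(t) = c_2e^(-2t) - 3c_3e^(-3t), x_3(t) = c_3e^(-3t)

Coefficient matrix A = [[-1, 0, 0], [0, -2, 3], [0, 0, -3]].
det(A - λI) = 0 gives eigenvalues λ = -1, -2, -3.
For λ=-1: eigenvector (1,0,0).
For λ=-2: eigenvector (0,1,0).
For λ=-3: eigenvector (0,-3,1).
General solution: c_1e^(-t)(1,0,0) + c_2e^(-2t)(0,1,0) + c_3e^(-3t)(0,-3,1).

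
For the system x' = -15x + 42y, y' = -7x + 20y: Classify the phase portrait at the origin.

saddle

A = [[-15,42],[-7,20]]; det(A-λI) = λ^2 - 5λ - 6.
λ = 6, -1: opposite signs.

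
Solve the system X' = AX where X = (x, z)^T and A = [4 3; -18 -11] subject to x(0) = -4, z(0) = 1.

x(t) = -11e^(-2t) + 7e^(-5t), z(t) = 22e^(-2t) - 21e^(-5t)

Coefficient matrix A = [[4, 3], [-18, -11]].
Characteristic polynomial det(A - λI) = λ^2 + 7λ + 10 = 0.
Eigenvalues λ = -2, -5.
For λ=-2: (A-λI) row 1 is [6, 3], so an eigenvector is (1, -2).
For λ=-5: (A-λI) row 1 is [9, 3], so an eigenvector is (1, -3).
General solution: K_1e^(-2t)(1,-2) + K_2e^(-5t)(1,-3).
Applying x(0)=-4, z(0)=1 gives K_1=-11, K_2=7.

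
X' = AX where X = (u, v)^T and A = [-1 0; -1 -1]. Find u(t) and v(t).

u(t) = C_2e^(-t), v(t) = -C_1e^(-t) - C_2te^(-t) - 2C_2e^(-t)

Coefficient matrix A = [[-1, 0], [-1, -1]].
Characteristic polynomial det(A - λI) = λ^2 + 2λ + 1 = 0.
Single eigenvalue λ = -1 with algebraic multiplicity 2.
Eigenvector v = (0,-1); generalized eigenvector w with (A-λI)w=v is (1,-2).
General solution: e^(-t)[C_1·v + C_2·(t·v + w)].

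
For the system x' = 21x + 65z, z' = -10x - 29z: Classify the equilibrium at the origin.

stable spiral

A = [[21,65],[-10,-29]]; det(A-λI) = λ^2 + 8λ + 41.
λ = -4 ± 5i: negative real part.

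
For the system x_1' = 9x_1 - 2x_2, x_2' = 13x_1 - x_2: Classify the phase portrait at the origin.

unstable spiral

A = [[9,-2],[13,-1]]; det(A-λI) = λ^2 - 8λ + 17.
λ = 4 ± i: positive real part.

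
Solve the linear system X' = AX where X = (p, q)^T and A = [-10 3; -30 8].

p(t) = -C_1e^(-t)cos(3t) - C_2e^(-t)sin(3t), q(t) = C_1e^(-t)sin(3t) - 3C_1e^(-t)cos(3t) - 3C_2e^(-t)sin(3t) - C_2e^(-t)cos(3t)

Coefficient matrix A = [[-10, 3], [-30, 8]].
Characteristic polynomial det(A - λI) = λ^2 + 2λ + 10 = 0.
Eigenvalues λ = -1 ± 3i (complex conjugate pair).
For λ=-1+3i: an eigenvector is (-1,-3) - i(0,1) = (-1, -3 - i).
A real fundamental pair from Re and Im of e^((-1+3i)t)v: X_1 = e^(-t)(cos(3t)·(-1,-3) + sin(3t)·(0,1)), X_2 = e^(-t)(sin(3t)·(-1,-3) - cos(3t)·(0,1)).
General solution: C_1X_1 + C_2X_2.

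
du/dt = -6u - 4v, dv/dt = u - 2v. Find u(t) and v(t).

Coefficient matrix A = [[-6, -4], [1, -2]].
Characteristic polynomial det(A - λI) = λ^2 + 8λ + 16 = 0.
Single eigenvalue λ = -4 with algebraic multiplicity 2.
Eigenvector v = (2,-1); generalized eigenvector w with (A-λI)w=v is (1,-1).
General solution: e^(-4t)[K_1·v + K_2·(t·v + w)].

u(t) = 2K_1e^(-4t) + 2K_2te^(-4t) + K_2e^(-4t), v(t) = -K_1e^(-4t) - K_2te^(-4t) - K_2e^(-4t)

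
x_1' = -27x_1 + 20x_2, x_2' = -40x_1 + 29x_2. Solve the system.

x_1(t) = 2c_1e^(t)sin(4t) - c_1e^(t)cos(4t) - c_2e^(t)sin(4t) - 2c_2e^(t)cos(4t), x_2(t) = 3c_1e^(t)sin(4t) - c_1e^(t)cos(4t) - c_2e^(t)sin(4t) - 3c_2e^(t)cos(4t)

Coefficient matrix A = [[-27, 20], [-40, 29]].
Characteristic polynomial det(A - λI) = λ^2 - 2λ + 17 = 0.
Eigenvalues λ = 1 ± 4i (complex conjugate pair).
For λ=1+4i: an eigenvector is (-1,-1) - i(2,3) = (-1 - 2i, -1 - 3i).
A real fundamental pair from Re and Im of e^((1+4i)t)v: X_1 = e^(t)(cos(4t)·(-1,-1) + sin(4t)·(2,3)), X_2 = e^(t)(sin(4t)·(-1,-1) - cos(4t)·(2,3)).
General solution: c_1X_1 + c_2X_2.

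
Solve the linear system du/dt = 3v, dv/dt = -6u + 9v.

Coefficient matrix A = [[0, 3], [-6, 9]].
Characteristic polynomial det(A - λI) = λ^2 - 9λ + 18 = 0.
Eigenvalues λ = 3, 6.
For λ=3: (A-λI) row 1 is [-3, 3], so an eigenvector is (-1, -1).
For λ=6: (A-λI) row 1 is [-6, 3], so an eigenvector is (-1, -2).
General solution: K_1e^(3t)(-1,-1) + K_2e^(6t)(-1,-2).

u(t) = -K_1e^(3t) - K_2e^(6t), v(t) = -K_1e^(3t) - 2K_2e^(6t)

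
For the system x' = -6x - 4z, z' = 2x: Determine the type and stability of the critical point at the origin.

A = [[-6,-4],[2,0]]; det(A-λI) = λ^2 + 6λ + 8.
λ = -4, -2: both negative.

stable node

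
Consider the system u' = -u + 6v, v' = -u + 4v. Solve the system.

Coefficient matrix A = [[-1, 6], [-1, 4]].
Characteristic polynomial det(A - λI) = λ^2 - 3λ + 2 = 0.
Eigenvalues λ = 1, 2.
For λ=1: (A-λI) row 1 is [-2, 6], so an eigenvector is (3, 1).
For λ=2: (A-λI) row 1 is [-3, 6], so an eigenvector is (-2, -1).
General solution: K_1e^(t)(3,1) + K_2e^(2t)(-2,-1).

u(t) = 3K_1e^(t) - 2K_2e^(2t), v(t) = K_1e^(t) - K_2e^(2t)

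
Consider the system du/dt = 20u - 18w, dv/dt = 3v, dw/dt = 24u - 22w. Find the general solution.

u(t) = 3C_1e^(-4t) - C_3e^(2t), v(t) = C_2e^(3t), w(t) = 4C_1e^(-4t) - C_3e^(2t)

Coefficient matrix A = [[20, 0, -18], [0, 3, 0], [24, 0, -22]].
det(A - λI) = 0 gives eigenvalues λ = -4, 3, 2.
For λ=-4: eigenvector (3,0,4).
For λ=3: eigenvector (0,1,0).
For λ=2: eigenvector (-1,0,-1).
General solution: C_1e^(-4t)(3,0,4) + C_2e^(3t)(0,1,0) + C_3e^(2t)(-1,0,-1).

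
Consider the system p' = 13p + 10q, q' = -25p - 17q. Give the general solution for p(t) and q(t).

Coefficient matrix A = [[13, 10], [-25, -17]].
Characteristic polynomial det(A - λI) = λ^2 + 4λ + 29 = 0.
Eigenvalues λ = -2 ± 5i (complex conjugate pair).
For λ=-2+5i: an eigenvector is (1,-1) - i(1,-2) = (1 - i, -1 + 2i).
A real fundamental pair from Re and Im of e^((-2+5i)t)v: X_1 = e^(-2t)(cos(5t)·(1,-1) + sin(5t)·(1,-2)), X_2 = e^(-2t)(sin(5t)·(1,-1) - cos(5t)·(1,-2)).
General solution: C_1X_1 + C_2X_2.

p(t) = C_1e^(-2t)sin(5t) + C_1e^(-2t)cos(5t) + C_2e^(-2t)sin(5t) - C_2e^(-2t)cos(5t), q(t) = -2C_1e^(-2t)sin(5t) - C_1e^(-2t)cos(5t) - C_2e^(-2t)sin(5t) + 2C_2e^(-2t)cos(5t)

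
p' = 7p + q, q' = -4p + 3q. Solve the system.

Coefficient matrix A = [[7, 1], [-4, 3]].
Characteristic polynomial det(A - λI) = λ^2 - 10λ + 25 = 0.
Single eigenvalue λ = 5 with algebraic multiplicity 2.
Eigenvector v = (-1,2); generalized eigenvector w with (A-λI)w=v is (-2,3).
General solution: e^(5t)[c_1·v + c_2·(t·v + w)].

p(t) = -c_1e^(5t) - c_2te^(5t) - 2c_2e^(5t), q(t) = 2c_1e^(5t) + 2c_2te^(5t) + 3c_2e^(5t)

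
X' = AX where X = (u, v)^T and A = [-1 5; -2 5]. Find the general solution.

Coefficient matrix A = [[-1, 5], [-2, 5]].
Characteristic polynomial det(A - λI) = λ^2 - 4λ + 5 = 0.
Eigenvalues λ = 2 ± i (complex conjugate pair).
For λ=2+i: an eigenvector is (2,1) - i(-1,-1) = (2 + i, 1 + i).
A real fundamental pair from Re and Im of e^((2+i)t)v: X_1 = e^(2t)(cos(t)·(2,1) + sin(t)·(-1,-1)), X_2 = e^(2t)(sin(t)·(2,1) - cos(t)·(-1,-1)).
General solution: c_1X_1 + c_2X_2.

u(t) = -c_1e^(2t)sin(t) + 2c_1e^(2t)cos(t) + 2c_2e^(2t)sin(t) + c_2e^(2t)cos(t), v(t) = -c_1e^(2t)sin(t) + c_1e^(2t)cos(t) + c_2e^(2t)sin(t) + c_2e^(2t)cos(t)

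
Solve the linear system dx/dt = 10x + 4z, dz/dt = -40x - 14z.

x(t) = -C_1e^(-2t)cos(4t) - C_2e^(-2t)sin(4t), z(t) = C_1e^(-2t)sin(4t) + 3C_1e^(-2t)cos(4t) + 3C_2e^(-2t)sin(4t) - C_2e^(-2t)cos(4t)

Coefficient matrix A = [[10, 4], [-40, -14]].
Characteristic polynomial det(A - λI) = λ^2 + 4λ + 20 = 0.
Eigenvalues λ = -2 ± 4i (complex conjugate pair).
For λ=-2+4i: an eigenvector is (-1,3) - i(0,1) = (-1, 3 - i).
A real fundamental pair from Re and Im of e^((-2+4i)t)v: X_1 = e^(-2t)(cos(4t)·(-1,3) + sin(4t)·(0,1)), X_2 = e^(-2t)(sin(4t)·(-1,3) - cos(4t)·(0,1)).
General solution: C_1X_1 + C_2X_2.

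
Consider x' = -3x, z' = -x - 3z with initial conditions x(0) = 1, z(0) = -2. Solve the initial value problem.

Coefficient matrix A = [[-3, 0], [-1, -3]].
Characteristic polynomial det(A - λI) = λ^2 + 6λ + 9 = 0.
Single eigenvalue λ = -3 with algebraic multiplicity 2.
Eigenvector v = (0,1); generalized eigenvector w with (A-λI)w=v is (-1,2).
General solution: e^(-3t)[c_1·v + c_2·(t·v + w)].
Applying x(0)=1, z(0)=-2 gives c_1=0, c_2=-1.

x(t) = e^(-3t), z(t) = -te^(-3t) - 2e^(-3t)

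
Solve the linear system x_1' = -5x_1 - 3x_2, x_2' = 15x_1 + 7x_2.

Coefficient matrix A = [[-5, -3], [15, 7]].
Characteristic polynomial det(A - λI) = λ^2 - 2λ + 10 = 0.
Eigenvalues λ = 1 ± 3i (complex conjugate pair).
For λ=1+3i: an eigenvector is (1,-2) - i(0,1) = (1, -2 - i).
A real fundamental pair from Re and Im of e^((1+3i)t)v: X_1 = e^(t)(cos(3t)·(1,-2) + sin(3t)·(0,1)), X_2 = e^(t)(sin(3t)·(1,-2) - cos(3t)·(0,1)).
General solution: c_1X_1 + c_2X_2.

x_1(t) = c_1e^(t)cos(3t) + c_2e^(t)sin(3t), x_2(t) = c_1e^(t)sin(3t) - 2c_1e^(t)cos(3t) - 2c_2e^(t)sin(3t) - c_2e^(t)cos(3t)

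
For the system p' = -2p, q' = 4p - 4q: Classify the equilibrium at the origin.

stable node

A = [[-2,0],[4,-4]]; det(A-λI) = λ^2 + 6λ + 8.
λ = -4, -2: both negative.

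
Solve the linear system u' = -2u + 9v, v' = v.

u(t) = c_1e^(-2t) - 3c_2e^(t), v(t) = -c_2e^(t)

Coefficient matrix A = [[-2, 9], [0, 1]].
Characteristic polynomial det(A - λI) = λ^2 + λ - 2 = 0.
Eigenvalues λ = -2, 1.
For λ=-2: (A-λI) row 1 is [0, 9], so an eigenvector is (1, 0).
For λ=1: (A-λI) row 1 is [-3, 9], so an eigenvector is (-3, -1).
General solution: c_1e^(-2t)(1,0) + c_2e^(t)(-3,-1).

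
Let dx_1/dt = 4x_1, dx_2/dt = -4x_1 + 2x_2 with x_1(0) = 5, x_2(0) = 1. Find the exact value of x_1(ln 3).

A = [[4,0],[-4,2]]; eigenvalues λ = 4, 2.
Eigenvectors: (1,-2) for λ=4, (0,-1) for λ=2.
From the initial condition, c_1 = 5, c_2 = -11.
x_1(ln 3) = (5)(3^4)(1) + (-11)(3^2)(0) = 405.

405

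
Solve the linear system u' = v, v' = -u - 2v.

Coefficient matrix A = [[0, 1], [-1, -2]].
Characteristic polynomial det(A - λI) = λ^2 + 2λ + 1 = 0.
Single eigenvalue λ = -1 with algebraic multiplicity 2.
Eigenvector v = (1,-1); generalized eigenvector w with (A-λI)w=v is (2,-1).
General solution: e^(-t)[c_1·v + c_2·(t·v + w)].

u(t) = c_1e^(-t) + c_2te^(-t) + 2c_2e^(-t), v(t) = -c_1e^(-t) - c_2te^(-t) - c_2e^(-t)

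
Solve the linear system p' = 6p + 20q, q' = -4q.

p(t) = C_1e^(6t) + 2C_2e^(-4t), q(t) = -C_2e^(-4t)

Coefficient matrix A = [[6, 20], [0, -4]].
Characteristic polynomial det(A - λI) = λ^2 - 2λ - 24 = 0.
Eigenvalues λ = 6, -4.
For λ=6: (A-λI) row 1 is [0, 20], so an eigenvector is (1, 0).
For λ=-4: (A-λI) row 1 is [10, 20], so an eigenvector is (2, -1).
General solution: C_1e^(6t)(1,0) + C_2e^(-4t)(2,-1).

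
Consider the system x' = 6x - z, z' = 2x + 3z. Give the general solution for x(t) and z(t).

Coefficient matrix A = [[6, -1], [2, 3]].
Characteristic polynomial det(A - λI) = λ^2 - 9λ + 20 = 0.
Eigenvalues λ = 5, 4.
For λ=5: (A-λI) row 1 is [1, -1], so an eigenvector is (-1, -1).
For λ=4: (A-λI) row 1 is [2, -1], so an eigenvector is (1, 2).
General solution: K_1e^(5t)(-1,-1) + K_2e^(4t)(1,2).

x(t) = -K_1e^(5t) + K_2e^(4t), z(t) = -K_1e^(5t) + 2K_2e^(4t)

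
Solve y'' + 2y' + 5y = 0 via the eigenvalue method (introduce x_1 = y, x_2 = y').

Let x_1 = y, x_2 = y'. Then x_1' = x_2 and x_2' = -5x_1 - 2x_2.
A = [[0,1],[-5,-2]]; det(A-λI) = λ^2 + 2λ + 5.
Eigenvalues λ = -1 ± 2i.

y(t) = c_1e^(-t)cos(2t) + c_2e^(-t)sin(2t)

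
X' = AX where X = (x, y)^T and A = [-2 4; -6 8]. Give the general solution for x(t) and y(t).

x(t) = -K_1e^(2t) + 2K_2e^(4t), y(t) = -K_1e^(2t) + 3K_2e^(4t)

Coefficient matrix A = [[-2, 4], [-6, 8]].
Characteristic polynomial det(A - λI) = λ^2 - 6λ + 8 = 0.
Eigenvalues λ = 2, 4.
For λ=2: (A-λI) row 1 is [-4, 4], so an eigenvector is (-1, -1).
For λ=4: (A-λI) row 1 is [-6, 4], so an eigenvector is (2, 3).
General solution: K_1e^(2t)(-1,-1) + K_2e^(4t)(2,3).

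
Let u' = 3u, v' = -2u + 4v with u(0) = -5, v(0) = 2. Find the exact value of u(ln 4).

-320

A = [[3,0],[-2,4]]; eigenvalues λ = 3, 4.
Eigenvectors: (1,2) for λ=3, (0,1) for λ=4.
From the initial condition, c_1 = -5, c_2 = 12.
u(ln 4) = (-5)(4^3)(1) + (12)(4^4)(0) = -320.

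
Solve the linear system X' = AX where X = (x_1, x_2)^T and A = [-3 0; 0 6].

Coefficient matrix A = [[-3, 0], [0, 6]].
Characteristic polynomial det(A - λI) = λ^2 - 3λ - 18 = 0.
Eigenvalues λ = 6, -3.
For λ=6: (A-λI) row 1 is [-9, 0], so an eigenvector is (0, -1).
For λ=-3: (A-λI) row 2 is [0, 9], so an eigenvector is (1, 0).
General solution: K_1e^(6t)(0,-1) + K_2e^(-3t)(1,0).

x_1(t) = K_2e^(-3t), x_2(t) = -K_1e^(6t)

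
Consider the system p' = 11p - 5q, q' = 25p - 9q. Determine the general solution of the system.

p(t) = -K_1e^(t)sin(5t) + K_2e^(t)cos(5t), q(t) = -2K_1e^(t)sin(5t) + K_1e^(t)cos(5t) + K_2e^(t)sin(5t) + 2K_2e^(t)cos(5t)

Coefficient matrix A = [[11, -5], [25, -9]].
Characteristic polynomial det(A - λI) = λ^2 - 2λ + 26 = 0.
Eigenvalues λ = 1 ± 5i (complex conjugate pair).
For λ=1+5i: an eigenvector is (0,1) - i(-1,-2) = (0 + i, 1 + 2i).
A real fundamental pair from Re and Im of e^((1+5i)t)v: X_1 = e^(t)(cos(5t)·(0,1) + sin(5t)·(-1,-2)), X_2 = e^(t)(sin(5t)·(0,1) - cos(5t)·(-1,-2)).
General solution: K_1X_1 + K_2X_2.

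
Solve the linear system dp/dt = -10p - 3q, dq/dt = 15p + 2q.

p(t) = -c_1e^(-4t)cos(3t) - c_2e^(-4t)sin(3t), q(t) = -c_1e^(-4t)sin(3t) + 2c_1e^(-4t)cos(3t) + 2c_2e^(-4t)sin(3t) + c_2e^(-4t)cos(3t)

Coefficient matrix A = [[-10, -3], [15, 2]].
Characteristic polynomial det(A - λI) = λ^2 + 8λ + 25 = 0.
Eigenvalues λ = -4 ± 3i (complex conjugate pair).
For λ=-4+3i: an eigenvector is (-1,2) - i(0,-1) = (-1, 2 + i).
A real fundamental pair from Re and Im of e^((-4+3i)t)v: X_1 = e^(-4t)(cos(3t)·(-1,2) + sin(3t)·(0,-1)), X_2 = e^(-4t)(sin(3t)·(-1,2) - cos(3t)·(0,-1)).
General solution: c_1X_1 + c_2X_2.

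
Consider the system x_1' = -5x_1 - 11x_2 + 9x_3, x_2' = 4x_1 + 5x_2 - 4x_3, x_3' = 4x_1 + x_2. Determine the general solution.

x_1(t) = -K_1e^(-t) - K_2e^(-3t) + K_3e^(4t), x_2(t) = 2K_1e^(-t) + K_2e^(-3t), x_3(t) = 2K_1e^(-t) + K_2e^(-3t) + K_3e^(4t)

Coefficient matrix A = [[-5, -11, 9], [4, 5, -4], [4, 1, 0]].
det(A - λI) = 0 gives eigenvalues λ = -1, -3, 4.
For λ=-1: eigenvector (-1,2,2).
For λ=-3: eigenvector (-1,1,1).
For λ=4: eigenvector (1,0,1).
General solution: K_1e^(-t)(-1,2,2) + K_2e^(-3t)(-1,1,1) + K_3e^(4t)(1,0,1).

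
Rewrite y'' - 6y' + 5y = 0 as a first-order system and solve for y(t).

Let x_1 = y, x_2 = y'. Then x_1' = x_2 and x_2' = -5x_1 + 6x_2.
A = [[0,1],[-5,6]]; det(A-λI) = λ^2 - 6λ + 5.
Eigenvalues λ = 1, 5 with eigenvectors (1,1), (1,5).

y(t) = C_1e^(t) + C_2e^(5t)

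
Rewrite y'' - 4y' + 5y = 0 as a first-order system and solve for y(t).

Let x_1 = y, x_2 = y'. Then x_1' = x_2 and x_2' = -5x_1 + 4x_2.
A = [[0,1],[-5,4]]; det(A-λI) = λ^2 - 4λ + 5.
Eigenvalues λ = 2 ± i.

y(t) = K_1e^(2t)cos(t) + K_2e^(2t)sin(t)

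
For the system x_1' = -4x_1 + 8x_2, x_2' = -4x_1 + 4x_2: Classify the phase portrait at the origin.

center

A = [[-4,8],[-4,4]]; det(A-λI) = λ^2 + 16.
λ = 0 ± 4i: zero real part.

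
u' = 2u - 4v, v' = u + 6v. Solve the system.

Coefficient matrix A = [[2, -4], [1, 6]].
Characteristic polynomial det(A - λI) = λ^2 - 8λ + 16 = 0.
Single eigenvalue λ = 4 with algebraic multiplicity 2.
Eigenvector v = (-2,1); generalized eigenvector w with (A-λI)w=v is (-1,1).
General solution: e^(4t)[C_1·v + C_2·(t·v + w)].

u(t) = -2C_1e^(4t) - 2C_2te^(4t) - C_2e^(4t), v(t) = C_1e^(4t) + C_2te^(4t) + C_2e^(4t)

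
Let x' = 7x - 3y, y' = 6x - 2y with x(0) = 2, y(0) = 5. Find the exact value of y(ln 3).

-63

A = [[7,-3],[6,-2]]; eigenvalues λ = 4, 1.
Eigenvectors: (1,1) for λ=4, (1,2) for λ=1.
From the initial condition, c_1 = -1, c_2 = 3.
y(ln 3) = (-1)(3^4)(1) + (3)(3^1)(2) = -63.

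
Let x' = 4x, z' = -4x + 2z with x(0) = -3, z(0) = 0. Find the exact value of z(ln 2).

A = [[4,0],[-4,2]]; eigenvalues λ = 2, 4.
Eigenvectors: (0,-1) for λ=2, (-1,2) for λ=4.
From the initial condition, c_1 = 6, c_2 = 3.
z(ln 2) = (6)(2^2)(-1) + (3)(2^4)(2) = 72.

72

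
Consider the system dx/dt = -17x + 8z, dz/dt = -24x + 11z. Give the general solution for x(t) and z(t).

x(t) = -2c_1e^(-5t) + c_2e^(-t), z(t) = -3c_1e^(-5t) + 2c_2e^(-t)

Coefficient matrix A = [[-17, 8], [-24, 11]].
Characteristic polynomial det(A - λI) = λ^2 + 6λ + 5 = 0.
Eigenvalues λ = -5, -1.
For λ=-5: (A-λI) row 1 is [-12, 8], so an eigenvector is (-2, -3).
For λ=-1: (A-λI) row 1 is [-16, 8], so an eigenvector is (1, 2).
General solution: c_1e^(-5t)(-2,-3) + c_2e^(-t)(1,2).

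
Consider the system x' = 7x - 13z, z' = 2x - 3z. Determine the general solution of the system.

Coefficient matrix A = [[7, -13], [2, -3]].
Characteristic polynomial det(A - λI) = λ^2 - 4λ + 5 = 0.
Eigenvalues λ = 2 ± i (complex conjugate pair).
For λ=2+i: an eigenvector is (-3,-1) - i(-2,-1) = (-3 + 2i, -1 + i).
A real fundamental pair from Re and Im of e^((2+i)t)v: X_1 = e^(2t)(cos(t)·(-3,-1) + sin(t)·(-2,-1)), X_2 = e^(2t)(sin(t)·(-3,-1) - cos(t)·(-2,-1)).
General solution: c_1X_1 + c_2X_2.

x(t) = -2c_1e^(2t)sin(t) - 3c_1e^(2t)cos(t) - 3c_2e^(2t)sin(t) + 2c_2e^(2t)cos(t), z(t) = -c_1e^(2t)sin(t) - c_1e^(2t)cos(t) - c_2e^(2t)sin(t) + c_2e^(2t)cos(t)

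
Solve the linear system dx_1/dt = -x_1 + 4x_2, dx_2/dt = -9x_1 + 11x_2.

Coefficient matrix A = [[-1, 4], [-9, 11]].
Characteristic polynomial det(A - λI) = λ^2 - 10λ + 25 = 0.
Single eigenvalue λ = 5 with algebraic multiplicity 2.
Eigenvector v = (2,3); generalized eigenvector w with (A-λI)w=v is (1,2).
General solution: e^(5t)[K_1·v + K_2·(t·v + w)].

x_1(t) = 2K_1e^(5t) + 2K_2te^(5t) + K_2e^(5t), x_2(t) = 3K_1e^(5t) + 3K_2te^(5t) + 2K_2e^(5t)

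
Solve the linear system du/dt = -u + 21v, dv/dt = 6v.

Coefficient matrix A = [[-1, 21], [0, 6]].
Characteristic polynomial det(A - λI) = λ^2 - 5λ - 6 = 0.
Eigenvalues λ = -1, 6.
For λ=-1: (A-λI) row 1 is [0, 21], so an eigenvector is (1, 0).
For λ=6: (A-λI) row 1 is [-7, 21], so an eigenvector is (3, 1).
General solution: K_1e^(-t)(1,0) + K_2e^(6t)(3,1).

u(t) = K_1e^(-t) + 3K_2e^(6t), v(t) = K_2e^(6t)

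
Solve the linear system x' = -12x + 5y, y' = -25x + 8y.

Coefficient matrix A = [[-12, 5], [-25, 8]].
Characteristic polynomial det(A - λI) = λ^2 + 4λ + 29 = 0.
Eigenvalues λ = -2 ± 5i (complex conjugate pair).
For λ=-2+5i: an eigenvector is (0,-1) - i(-1,-2) = (0 + i, -1 + 2i).
A real fundamental pair from Re and Im of e^((-2+5i)t)v: X_1 = e^(-2t)(cos(5t)·(0,-1) + sin(5t)·(-1,-2)), X_2 = e^(-2t)(sin(5t)·(0,-1) - cos(5t)·(-1,-2)).
General solution: C_1X_1 + C_2X_2.

x(t) = -C_1e^(-2t)sin(5t) + C_2e^(-2t)cos(5t), y(t) = -2C_1e^(-2t)sin(5t) - C_1e^(-2t)cos(5t) - C_2e^(-2t)sin(5t) + 2C_2e^(-2t)cos(5t)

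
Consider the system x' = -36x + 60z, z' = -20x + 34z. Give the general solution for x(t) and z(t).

x(t) = 3C_1e^(4t) + 2C_2e^(-6t), z(t) = 2C_1e^(4t) + C_2e^(-6t)

Coefficient matrix A = [[-36, 60], [-20, 34]].
Characteristic polynomial det(A - λI) = λ^2 + 2λ - 24 = 0.
Eigenvalues λ = 4, -6.
For λ=4: (A-λI) row 1 is [-40, 60], so an eigenvector is (3, 2).
For λ=-6: (A-λI) row 1 is [-30, 60], so an eigenvector is (2, 1).
General solution: C_1e^(4t)(3,2) + C_2e^(-6t)(2,1).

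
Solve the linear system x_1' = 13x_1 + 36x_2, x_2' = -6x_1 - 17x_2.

x_1(t) = -2K_1e^(-5t) - 3K_2e^(t), x_2(t) = K_1e^(-5t) + K_2e^(t)

Coefficient matrix A = [[13, 36], [-6, -17]].
Characteristic polynomial det(A - λI) = λ^2 + 4λ - 5 = 0.
Eigenvalues λ = -5, 1.
For λ=-5: (A-λI) row 1 is [18, 36], so an eigenvector is (-2, 1).
For λ=1: (A-λI) row 1 is [12, 36], so an eigenvector is (-3, 1).
General solution: K_1e^(-5t)(-2,1) + K_2e^(t)(-3,1).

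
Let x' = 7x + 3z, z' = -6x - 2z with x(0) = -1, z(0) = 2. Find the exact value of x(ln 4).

-4

A = [[7,3],[-6,-2]]; eigenvalues λ = 4, 1.
Eigenvectors: (1,-1) for λ=4, (-1,2) for λ=1.
From the initial condition, c_1 = 0, c_2 = 1.
x(ln 4) = (0)(4^4)(1) + (1)(4^1)(-1) = -4.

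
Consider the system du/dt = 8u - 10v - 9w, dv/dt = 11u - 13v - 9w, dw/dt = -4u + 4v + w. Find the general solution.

Coefficient matrix A = [[8, -10, -9], [11, -13, -9], [-4, 4, 1]].
det(A - λI) = 0 gives eigenvalues λ = -3, -2, 1.
For λ=-3: eigenvector (1,2,-1).
For λ=-2: eigenvector (1,1,0).
For λ=1: eigenvector (-3,-3,1).
General solution: c_1e^(-3t)(1,2,-1) + c_2e^(-2t)(1,1,0) + c_3e^(t)(-3,-3,1).

u(t) = c_1e^(-3t) + c_2e^(-2t) - 3c_3e^(t), v(t) = 2c_1e^(-3t) + c_2e^(-2t) - 3c_3e^(t), w(t) = -c_1e^(-3t) + c_3e^(t)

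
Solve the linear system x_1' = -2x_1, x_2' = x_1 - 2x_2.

x_1(t) = -c_2e^(-2t), x_2(t) = -c_1e^(-2t) - c_2te^(-2t) + 3c_2e^(-2t)

Coefficient matrix A = [[-2, 0], [1, -2]].
Characteristic polynomial det(A - λI) = λ^2 + 4λ + 4 = 0.
Single eigenvalue λ = -2 with algebraic multiplicity 2.
Eigenvector v = (0,-1); generalized eigenvector w with (A-λI)w=v is (-1,3).
General solution: e^(-2t)[c_1·v + c_2·(t·v + w)].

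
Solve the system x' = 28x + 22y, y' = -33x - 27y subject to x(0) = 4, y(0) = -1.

Coefficient matrix A = [[28, 22], [-33, -27]].
Characteristic polynomial det(A - λI) = λ^2 - λ - 30 = 0.
Eigenvalues λ = 6, -5.
For λ=6: (A-λI) row 1 is [22, 22], so an eigenvector is (1, -1).
For λ=-5: (A-λI) row 1 is [33, 22], so an eigenvector is (2, -3).
General solution: c_1e^(6t)(1,-1) + c_2e^(-5t)(2,-3).
Applying x(0)=4, y(0)=-1 gives c_1=10, c_2=-3.

x(t) = 10e^(6t) - 6e^(-5t), y(t) = -10e^(6t) + 9e^(-5t)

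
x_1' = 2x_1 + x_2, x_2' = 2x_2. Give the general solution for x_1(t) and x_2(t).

x_1(t) = -K_1e^(2t) - K_2te^(2t) + 2K_2e^(2t), x_2(t) = -K_2e^(2t)

Coefficient matrix A = [[2, 1], [0, 2]].
Characteristic polynomial det(A - λI) = λ^2 - 4λ + 4 = 0.
Single eigenvalue λ = 2 with algebraic multiplicity 2.
Eigenvector v = (-1,0); generalized eigenvector w with (A-λI)w=v is (2,-1).
General solution: e^(2t)[K_1·v + K_2·(t·v + w)].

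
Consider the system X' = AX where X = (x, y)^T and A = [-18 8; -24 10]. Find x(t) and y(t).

x(t) = c_1e^(-2t) + 2c_2e^(-6t), y(t) = 2c_1e^(-2t) + 3c_2e^(-6t)

Coefficient matrix A = [[-18, 8], [-24, 10]].
Characteristic polynomial det(A - λI) = λ^2 + 8λ + 12 = 0.
Eigenvalues λ = -2, -6.
For λ=-2: (A-λI) row 1 is [-16, 8], so an eigenvector is (1, 2).
For λ=-6: (A-λI) row 1 is [-12, 8], so an eigenvector is (2, 3).
General solution: c_1e^(-2t)(1,2) + c_2e^(-6t)(2,3).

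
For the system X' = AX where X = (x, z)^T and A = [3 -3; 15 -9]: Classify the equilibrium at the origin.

A = [[3,-3],[15,-9]]; det(A-λI) = λ^2 + 6λ + 18.
λ = -3 ± 3i: negative real part.

stable spiral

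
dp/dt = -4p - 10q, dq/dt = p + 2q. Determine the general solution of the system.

p(t) = c_1e^(-t)sin(t) + 3c_1e^(-t)cos(t) + 3c_2e^(-t)sin(t) - c_2e^(-t)cos(t), q(t) = -c_1e^(-t)cos(t) - c_2e^(-t)sin(t)

Coefficient matrix A = [[-4, -10], [1, 2]].
Characteristic polynomial det(A - λI) = λ^2 + 2λ + 2 = 0.
Eigenvalues λ = -1 ± i (complex conjugate pair).
For λ=-1+i: an eigenvector is (3,-1) - i(1,0) = (3 - i, -1).
A real fundamental pair from Re and Im of e^((-1+i)t)v: X_1 = e^(-t)(cos(t)·(3,-1) + sin(t)·(1,0)), X_2 = e^(-t)(sin(t)·(3,-1) - cos(t)·(1,0)).
General solution: c_1X_1 + c_2X_2.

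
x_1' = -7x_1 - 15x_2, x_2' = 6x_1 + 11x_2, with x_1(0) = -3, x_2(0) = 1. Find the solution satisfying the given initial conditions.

Coefficient matrix A = [[-7, -15], [6, 11]].
Characteristic polynomial det(A - λI) = λ^2 - 4λ + 13 = 0.
Eigenvalues λ = 2 ± 3i (complex conjugate pair).
For λ=2+3i: an eigenvector is (-2,1) - i(1,-1) = (-2 - i, 1 + i).
A real fundamental pair from Re and Im of e^((2+3i)t)v: X_1 = e^(2t)(cos(3t)·(-2,1) + sin(3t)·(1,-1)), X_2 = e^(2t)(sin(3t)·(-2,1) - cos(3t)·(1,-1)).
General solution: c_1X_1 + c_2X_2.
Applying x_1(0)=-3, x_2(0)=1 gives c_1=2, c_2=-1.

x_1(t) = 4e^(2t)sin(3t) - 3e^(2t)cos(3t), x_2(t) = -3e^(2t)sin(3t) + e^(2t)cos(3t)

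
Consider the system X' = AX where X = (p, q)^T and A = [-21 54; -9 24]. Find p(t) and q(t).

Coefficient matrix A = [[-21, 54], [-9, 24]].
Characteristic polynomial det(A - λI) = λ^2 - 3λ - 18 = 0.
Eigenvalues λ = 6, -3.
For λ=6: (A-λI) row 1 is [-27, 54], so an eigenvector is (2, 1).
For λ=-3: (A-λI) row 1 is [-18, 54], so an eigenvector is (-3, -1).
General solution: c_1e^(6t)(2,1) + c_2e^(-3t)(-3,-1).

p(t) = 2c_1e^(6t) - 3c_2e^(-3t), q(t) = c_1e^(6t) - c_2e^(-3t)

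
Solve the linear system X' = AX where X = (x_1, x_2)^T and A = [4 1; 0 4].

x_1(t) = -K_1e^(4t) - K_2te^(4t) + K_2e^(4t), x_2(t) = -K_2e^(4t)

Coefficient matrix A = [[4, 1], [0, 4]].
Characteristic polynomial det(A - λI) = λ^2 - 8λ + 16 = 0.
Single eigenvalue λ = 4 with algebraic multiplicity 2.
Eigenvector v = (-1,0); generalized eigenvector w with (A-λI)w=v is (1,-1).
General solution: e^(4t)[K_1·v + K_2·(t·v + w)].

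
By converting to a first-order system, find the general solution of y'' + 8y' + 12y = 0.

Let x_1 = y, x_2 = y'. Then x_1' = x_2 and x_2' = -12x_1 - 8x_2.
A = [[0,1],[-12,-8]]; det(A-λI) = λ^2 + 8λ + 12.
Eigenvalues λ = -2, -6 with eigenvectors (1,-2), (1,-6).

y(t) = C_1e^(-2t) + C_2e^(-6t)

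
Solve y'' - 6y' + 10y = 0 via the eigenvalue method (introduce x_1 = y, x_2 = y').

Let x_1 = y, x_2 = y'. Then x_1' = x_2 and x_2' = -10x_1 + 6x_2.
A = [[0,1],[-10,6]]; det(A-λI) = λ^2 - 6λ + 10.
Eigenvalues λ = 3 ± i.

y(t) = K_1e^(3t)cos(t) + K_2e^(3t)sin(t)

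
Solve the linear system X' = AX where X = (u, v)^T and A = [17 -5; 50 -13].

Coefficient matrix A = [[17, -5], [50, -13]].
Characteristic polynomial det(A - λI) = λ^2 - 4λ + 29 = 0.
Eigenvalues λ = 2 ± 5i (complex conjugate pair).
For λ=2+5i: an eigenvector is (0,1) - i(-1,-3) = (0 + i, 1 + 3i).
A real fundamental pair from Re and Im of e^((2+5i)t)v: X_1 = e^(2t)(cos(5t)·(0,1) + sin(5t)·(-1,-3)), X_2 = e^(2t)(sin(5t)·(0,1) - cos(5t)·(-1,-3)).
General solution: c_1X_1 + c_2X_2.

u(t) = -c_1e^(2t)sin(5t) + c_2e^(2t)cos(5t), v(t) = -3c_1e^(2t)sin(5t) + c_1e^(2t)cos(5t) + c_2e^(2t)sin(5t) + 3c_2e^(2t)cos(5t)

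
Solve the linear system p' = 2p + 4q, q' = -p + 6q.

Coefficient matrix A = [[2, 4], [-1, 6]].
Characteristic polynomial det(A - λI) = λ^2 - 8λ + 16 = 0.
Single eigenvalue λ = 4 with algebraic multiplicity 2.
Eigenvector v = (2,1); generalized eigenvector w with (A-λI)w=v is (-1,0).
General solution: e^(4t)[C_1·v + C_2·(t·v + w)].

p(t) = 2C_1e^(4t) + 2C_2te^(4t) - C_2e^(4t), q(t) = C_1e^(4t) + C_2te^(4t)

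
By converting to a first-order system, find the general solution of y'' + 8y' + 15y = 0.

Let x_1 = y, x_2 = y'. Then x_1' = x_2 and x_2' = -15x_1 - 8x_2.
A = [[0,1],[-15,-8]]; det(A-λI) = λ^2 + 8λ + 15.
Eigenvalues λ = -3, -5 with eigenvectors (1,-3), (1,-5).

y(t) = K_1e^(-3t) + K_2e^(-5t)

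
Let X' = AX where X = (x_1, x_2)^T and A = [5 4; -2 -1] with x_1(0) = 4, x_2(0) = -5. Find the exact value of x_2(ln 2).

A = [[5,4],[-2,-1]]; eigenvalues λ = 1, 3.
Eigenvectors: (-1,1) for λ=1, (2,-1) for λ=3.
From the initial condition, c_1 = -6, c_2 = -1.
x_2(ln 2) = (-6)(2^1)(1) + (-1)(2^3)(-1) = -4.

-4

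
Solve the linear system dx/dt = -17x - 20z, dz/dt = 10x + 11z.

Coefficient matrix A = [[-17, -20], [10, 11]].
Characteristic polynomial det(A - λI) = λ^2 + 6λ + 13 = 0.
Eigenvalues λ = -3 ± 2i (complex conjugate pair).
For λ=-3+2i: an eigenvector is (1,-1) - i(3,-2) = (1 - 3i, -1 + 2i).
A real fundamental pair from Re and Im of e^((-3+2i)t)v: X_1 = e^(-3t)(cos(2t)·(1,-1) + sin(2t)·(3,-2)), X_2 = e^(-3t)(sin(2t)·(1,-1) - cos(2t)·(3,-2)).
General solution: c_1X_1 + c_2X_2.

x(t) = 3c_1e^(-3t)sin(2t) + c_1e^(-3t)cos(2t) + c_2e^(-3t)sin(2t) - 3c_2e^(-3t)cos(2t), z(t) = -2c_1e^(-3t)sin(2t) - c_1e^(-3t)cos(2t) - c_2e^(-3t)sin(2t) + 2c_2e^(-3t)cos(2t)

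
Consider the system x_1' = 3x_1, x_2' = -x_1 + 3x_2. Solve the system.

Coefficient matrix A = [[3, 0], [-1, 3]].
Characteristic polynomial det(A - λI) = λ^2 - 6λ + 9 = 0.
Single eigenvalue λ = 3 with algebraic multiplicity 2.
Eigenvector v = (0,1); generalized eigenvector w with (A-λI)w=v is (-1,2).
General solution: e^(3t)[C_1·v + C_2·(t·v + w)].

x_1(t) = -C_2e^(3t), x_2(t) = C_1e^(3t) + C_2te^(3t) + 2C_2e^(3t)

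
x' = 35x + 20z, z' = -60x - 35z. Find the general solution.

x(t) = -c_1e^(-5t) - 2c_2e^(5t), z(t) = 2c_1e^(-5t) + 3c_2e^(5t)

Coefficient matrix A = [[35, 20], [-60, -35]].
Characteristic polynomial det(A - λI) = λ^2 - 25 = 0.
Eigenvalues λ = -5, 5.
For λ=-5: (A-λI) row 1 is [40, 20], so an eigenvector is (-1, 2).
For λ=5: (A-λI) row 1 is [30, 20], so an eigenvector is (-2, 3).
General solution: c_1e^(-5t)(-1,2) + c_2e^(5t)(-2,3).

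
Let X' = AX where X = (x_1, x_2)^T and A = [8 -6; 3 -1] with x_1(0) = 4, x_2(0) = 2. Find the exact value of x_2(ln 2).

64

A = [[8,-6],[3,-1]]; eigenvalues λ = 5, 2.
Eigenvectors: (2,1) for λ=5, (1,1) for λ=2.
From the initial condition, c_1 = 2, c_2 = 0.
x_2(ln 2) = (2)(2^5)(1) + (0)(2^2)(1) = 64.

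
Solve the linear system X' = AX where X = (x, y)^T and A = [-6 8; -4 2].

Coefficient matrix A = [[-6, 8], [-4, 2]].
Characteristic polynomial det(A - λI) = λ^2 + 4λ + 20 = 0.
Eigenvalues λ = -2 ± 4i (complex conjugate pair).
For λ=-2+4i: an eigenvector is (-1,0) - i(1,1) = (-1 - i, 0 - i).
A real fundamental pair from Re and Im of e^((-2+4i)t)v: X_1 = e^(-2t)(cos(4t)·(-1,0) + sin(4t)·(1,1)), X_2 = e^(-2t)(sin(4t)·(-1,0) - cos(4t)·(1,1)).
General solution: K_1X_1 + K_2X_2.

x(t) = K_1e^(-2t)sin(4t) - K_1e^(-2t)cos(4t) - K_2e^(-2t)sin(4t) - K_2e^(-2t)cos(4t), y(t) = K_1e^(-2t)sin(4t) - K_2e^(-2t)cos(4t)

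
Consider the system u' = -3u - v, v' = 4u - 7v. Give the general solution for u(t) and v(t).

u(t) = -K_1e^(-5t) - K_2te^(-5t), v(t) = -2K_1e^(-5t) - 2K_2te^(-5t) + K_2e^(-5t)

Coefficient matrix A = [[-3, -1], [4, -7]].
Characteristic polynomial det(A - λI) = λ^2 + 10λ + 25 = 0.
Single eigenvalue λ = -5 with algebraic multiplicity 2.
Eigenvector v = (-1,-2); generalized eigenvector w with (A-λI)w=v is (0,1).
General solution: e^(-5t)[K_1·v + K_2·(t·v + w)].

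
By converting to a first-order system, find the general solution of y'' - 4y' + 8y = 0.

y(t) = c_1e^(2t)cos(2t) + c_2e^(2t)sin(2t)

Let x_1 = y, x_2 = y'. Then x_1' = x_2 and x_2' = -8x_1 + 4x_2.
A = [[0,1],[-8,4]]; det(A-λI) = λ^2 - 4λ + 8.
Eigenvalues λ = 2 ± 2i.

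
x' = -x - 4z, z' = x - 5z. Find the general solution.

Coefficient matrix A = [[-1, -4], [1, -5]].
Characteristic polynomial det(A - λI) = λ^2 + 6λ + 9 = 0.
Single eigenvalue λ = -3 with algebraic multiplicity 2.
Eigenvector v = (-2,-1); generalized eigenvector w with (A-λI)w=v is (3,2).
General solution: e^(-3t)[c_1·v + c_2·(t·v + w)].

x(t) = -2c_1e^(-3t) - 2c_2te^(-3t) + 3c_2e^(-3t), z(t) = -c_1e^(-3t) - c_2te^(-3t) + 2c_2e^(-3t)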